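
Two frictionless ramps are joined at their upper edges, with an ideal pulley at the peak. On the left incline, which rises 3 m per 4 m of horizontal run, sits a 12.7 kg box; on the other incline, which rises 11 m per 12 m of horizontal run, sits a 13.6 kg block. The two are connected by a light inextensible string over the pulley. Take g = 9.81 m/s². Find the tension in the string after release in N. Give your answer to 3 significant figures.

Resolve each weight along its own incline: the 12.7 kg mass has component 12.7 × 9.81 × sin 36.87° = 74.752 N down its slope, and the 13.6 kg mass has 13.6 × 9.81 × sin 42.51° = 90.152 N down its slope.
The 13.6 kg side's 90.152 N exceeds the other side's 74.752 N, so that mass slides down and the 12.7 kg mass slides up. Taking that direction as positive, Newton's second law for the whole system gives 90.152 − 74.752 = (12.7 + 13.6) a, so a = 15.400 / 26.3 = 0.5856 m/s².
For the 12.7 kg mass (up-slope positive): T − 74.752 = 12.7 × 0.5856, so T = 82.189 N.

82.2 N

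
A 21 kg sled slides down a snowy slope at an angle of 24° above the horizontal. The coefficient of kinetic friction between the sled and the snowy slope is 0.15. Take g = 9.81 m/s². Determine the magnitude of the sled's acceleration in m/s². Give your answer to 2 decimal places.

Resolving the weight along the incline: the component pulling the sled down the slope is mg sin 24° = 21 × 9.81 × 0.4067 = 83.784 N, and the normal force is N = mg cos 24° = 21 × 9.81 × 0.9135 = 188.190 N.
Kinetic friction acts up the slope with magnitude f = μN = 0.15 × 188.190 = 28.229 N.
Net force along the incline is 83.784 − 28.229 = 55.555 N, so a = 55.555 / 21 = 2.6455 m/s².

2.65 m/s²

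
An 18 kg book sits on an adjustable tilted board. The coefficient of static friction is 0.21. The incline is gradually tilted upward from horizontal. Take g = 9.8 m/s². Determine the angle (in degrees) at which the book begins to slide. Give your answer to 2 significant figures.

At the threshold of sliding, static friction is at its maximum μ_s N and exactly balances the weight component along the incline: mg sin θ = μ_s mg cos θ.
Hence tan θ = μ_s = 0.21, so θ = arctan(0.21) = 11.8598°.

12°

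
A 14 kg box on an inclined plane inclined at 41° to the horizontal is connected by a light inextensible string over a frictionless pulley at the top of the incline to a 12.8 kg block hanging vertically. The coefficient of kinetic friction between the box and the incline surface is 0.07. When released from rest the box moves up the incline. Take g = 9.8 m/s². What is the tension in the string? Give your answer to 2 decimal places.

For the box on the incline: the weight component along the slope is m₁g sin 41° = 14 × 9.8 × 0.6561 = 90.017 N and the normal force is N = m₁g cos 41° = 103.546 N.
Kinetic friction opposes the box's motion up the incline: f = μN = 0.07 × 103.546 = 7.248 N acting down the slope.
Newton's second law for the box (up-slope positive): T − 90.017 − 7.248 = 14 a. For the hanging block (downward positive): 12.8 × 9.8 − T = 12.8 a.
Adding the two equations eliminates T: 28.175 = 26.8 a, so a = 1.0513 m/s².
Then from the hanging block's equation, T = 12.8 × (9.8 − 1.0513) = 111.983 N.

111.98 N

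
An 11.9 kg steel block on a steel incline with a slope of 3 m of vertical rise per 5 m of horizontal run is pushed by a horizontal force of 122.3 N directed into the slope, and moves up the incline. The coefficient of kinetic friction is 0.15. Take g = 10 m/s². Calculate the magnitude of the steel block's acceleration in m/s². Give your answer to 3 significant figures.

The horizontal push has components F cos 30.96° = 122.3 × 0.8575 = 104.872 N up the incline and F sin 30.96° = 122.3 × 0.5145 = 62.923 N pressing into the surface.
The normal force is therefore N = mg cos 30.96° + F sin 30.96° = 102.043 + 62.923 = 164.966 N, and kinetic friction down the slope is μN = 0.15 × 164.966 = 24.745 N.
Along the incline: F cos 30.96° − mg sin 30.96° − μN = ma, so 104.872 − 61.225 − 24.745 = 11.9 a, giving a = 1.5884 m/s².

1.59 m/s²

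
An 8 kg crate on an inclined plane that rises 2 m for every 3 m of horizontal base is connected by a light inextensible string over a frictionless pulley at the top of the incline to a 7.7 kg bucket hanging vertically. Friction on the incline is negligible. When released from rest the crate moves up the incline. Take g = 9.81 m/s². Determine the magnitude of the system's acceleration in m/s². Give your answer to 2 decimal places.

For the crate on the incline: the weight component along the slope is m₁g sin 33.69° = 8 × 9.81 × 0.5547 = 43.533 N and the normal force is N = m₁g cos 33.69° = 65.299 N.
Newton's second law for the crate (up-slope positive): T − 43.533 = 8 a. For the hanging bucket (downward positive): 7.7 × 9.81 − T = 7.7 a.
Adding the two equations eliminates T: 32.004 = 15.7 a, so a = 2.0385 m/s².

2.04 m/s²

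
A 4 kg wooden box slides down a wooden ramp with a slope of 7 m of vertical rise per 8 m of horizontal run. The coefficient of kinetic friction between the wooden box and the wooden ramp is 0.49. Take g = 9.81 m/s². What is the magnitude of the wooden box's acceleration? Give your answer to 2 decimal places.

2.84 m/s²

Resolving the weight along the incline: the component pulling the wooden box down the slope is mg sin 41.19° = 4 × 9.81 × 0.6585 = 25.840 N, and the normal force is N = mg cos 41.19° = 4 × 9.81 × 0.7526 = 29.532 N.
Kinetic friction acts up the slope with magnitude f = μN = 0.49 × 29.532 = 14.471 N.
Net force along the incline is 25.840 − 14.471 = 11.369 N, so a = 11.369 / 4 = 2.8422 m/s².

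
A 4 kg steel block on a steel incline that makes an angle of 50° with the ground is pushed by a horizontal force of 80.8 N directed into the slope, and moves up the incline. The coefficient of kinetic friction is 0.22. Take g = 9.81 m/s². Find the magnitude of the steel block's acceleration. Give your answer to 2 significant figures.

0.68 m/s²

The horizontal push has components F cos 50° = 80.8 × 0.6428 = 51.938 N up the incline and F sin 50° = 80.8 × 0.7660 = 61.893 N pressing into the surface.
The normal force is therefore N = mg cos 50° + F sin 50° = 25.223 + 61.893 = 87.116 N, and kinetic friction down the slope is μN = 0.22 × 87.116 = 19.166 N.
Along the incline: F cos 50° − mg sin 50° − μN = ma, so 51.938 − 30.058 − 19.166 = 4 a, giving a = 0.6785 m/s².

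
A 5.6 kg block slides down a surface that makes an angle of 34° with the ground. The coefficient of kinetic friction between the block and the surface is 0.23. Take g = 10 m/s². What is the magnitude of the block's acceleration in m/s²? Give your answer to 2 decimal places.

3.69 m/s²

Resolving the weight along the incline: the component pulling the block down the slope is mg sin 34° = 5.6 × 10 × 0.5592 = 31.315 N, and the normal force is N = mg cos 34° = 5.6 × 10 × 0.8290 = 46.424 N.
Kinetic friction acts up the slope with magnitude f = μN = 0.23 × 46.424 = 10.678 N.
Net force along the incline is 31.315 − 10.678 = 20.637 N, so a = 20.637 / 5.6 = 3.6852 m/s².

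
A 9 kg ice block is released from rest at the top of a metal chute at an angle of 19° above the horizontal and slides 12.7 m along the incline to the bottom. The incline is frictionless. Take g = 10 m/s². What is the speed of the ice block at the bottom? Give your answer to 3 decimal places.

9.094 m/s

The weight component along the incline is mg sin 19° = 29.301 N and the normal force is N = mg cos 19° = 85.097 N.
With no friction, a = g sin 19° = 3.2557 m/s².
Starting from rest over a distance of 12.7 m, v² = 2aL = 2 × 3.2557 × 12.7 = 82.6948, so v = 9.0937 m/s.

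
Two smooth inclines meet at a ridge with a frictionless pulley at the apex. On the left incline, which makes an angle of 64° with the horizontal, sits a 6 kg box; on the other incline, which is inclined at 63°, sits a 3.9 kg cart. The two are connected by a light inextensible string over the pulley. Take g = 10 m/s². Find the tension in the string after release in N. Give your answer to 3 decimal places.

Resolve each weight along its own incline: the 6 kg mass has component 6 × 10 × sin 64° = 53.928 N down its slope, and the 3.9 kg mass has 3.9 × 10 × sin 63° = 34.749 N down its slope.
The 6 kg side's 53.928 N exceeds the other side's 34.749 N, so that mass slides down and the 3.9 kg mass slides up. Taking that direction as positive, Newton's second law for the whole system gives 53.928 − 34.749 = (6 + 3.9) a, so a = 19.179 / 9.9 = 1.9373 m/s².
For the 3.9 kg mass (up-slope positive): T − 34.749 = 3.9 × 1.9373, so T = 42.304 N.

42.304 N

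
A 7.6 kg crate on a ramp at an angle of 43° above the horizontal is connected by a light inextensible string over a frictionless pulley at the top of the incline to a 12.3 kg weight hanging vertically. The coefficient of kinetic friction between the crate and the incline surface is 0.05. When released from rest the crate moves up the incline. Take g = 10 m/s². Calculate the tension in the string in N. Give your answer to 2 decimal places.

80.73 N

For the crate on the incline: the weight component along the slope is m₁g sin 43° = 7.6 × 10 × 0.6820 = 51.832 N and the normal force is N = m₁g cos 43° = 55.583 N.
Kinetic friction opposes the crate's motion up the incline: f = μN = 0.05 × 55.583 = 2.779 N acting down the slope.
Newton's second law for the crate (up-slope positive): T − 51.832 − 2.779 = 7.6 a. For the hanging weight (downward positive): 12.3 × 10 − T = 12.3 a.
Adding the two equations eliminates T: 68.389 = 19.9 a, so a = 3.4366 m/s².
Then from the hanging weight's equation, T = 12.3 × (10 − 3.4366) = 80.730 N.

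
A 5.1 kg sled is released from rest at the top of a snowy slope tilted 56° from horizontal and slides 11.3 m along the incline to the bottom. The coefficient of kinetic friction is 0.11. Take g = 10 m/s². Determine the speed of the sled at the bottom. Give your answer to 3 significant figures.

The weight component along the incline is mg sin 56° = 42.281 N and the normal force is N = mg cos 56° = 28.519 N.
Friction up the slope is f = μN = 0.11 × 28.519 = 3.137 N, so the net downslope force is 42.281 − 3.137 = 39.144 N and a = 39.144 / 5.1 = 7.6753 m/s².
Starting from rest over a distance of 11.3 m, v² = 2aL = 2 × 7.6753 × 11.3 = 173.4618, so v = 13.1705 m/s.

13.2 m/s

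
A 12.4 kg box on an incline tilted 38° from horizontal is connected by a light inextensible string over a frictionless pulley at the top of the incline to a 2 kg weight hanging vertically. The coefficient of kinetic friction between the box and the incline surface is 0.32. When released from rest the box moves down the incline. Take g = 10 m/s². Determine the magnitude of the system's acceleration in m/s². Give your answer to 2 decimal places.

For the box on the incline: the weight component along the slope is m₁g sin 38° = 12.4 × 10 × 0.6157 = 76.347 N and the normal force is N = m₁g cos 38° = 97.713 N.
Kinetic friction opposes the box's motion down the incline: f = μN = 0.32 × 97.713 = 31.268 N acting up the slope.
Newton's second law for the box (down-slope positive): 76.347 − 31.268 − T = 12.4 a. For the hanging weight (upward positive): T − 2 × 10 = 2 a.
Adding the two equations eliminates T: 25.079 = 14.4 a, so a = 1.7416 m/s².

1.74 m/s²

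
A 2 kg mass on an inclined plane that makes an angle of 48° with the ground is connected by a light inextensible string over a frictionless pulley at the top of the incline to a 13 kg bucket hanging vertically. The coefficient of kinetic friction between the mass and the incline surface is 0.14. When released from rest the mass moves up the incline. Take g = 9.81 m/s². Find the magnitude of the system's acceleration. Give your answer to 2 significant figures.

For the mass on the incline: the weight component along the slope is m₁g sin 48° = 2 × 9.81 × 0.7431 = 14.580 N and the normal force is N = m₁g cos 48° = 13.128 N.
Kinetic friction opposes the mass's motion up the incline: f = μN = 0.14 × 13.128 = 1.838 N acting down the slope.
Newton's second law for the mass (up-slope positive): T − 14.580 − 1.838 = 2 a. For the hanging bucket (downward positive): 13 × 9.81 − T = 13 a.
Adding the two equations eliminates T: 111.112 = 15 a, so a = 7.4075 m/s².

7.4 m/s²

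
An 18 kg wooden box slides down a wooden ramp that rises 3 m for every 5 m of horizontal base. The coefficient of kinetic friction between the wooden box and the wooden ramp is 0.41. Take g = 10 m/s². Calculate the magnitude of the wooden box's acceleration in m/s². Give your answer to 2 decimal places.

1.63 m/s²

Resolving the weight along the incline: the component pulling the wooden box down the slope is mg sin 30.96° = 18 × 10 × 0.5145 = 92.610 N, and the normal force is N = mg cos 30.96° = 18 × 10 × 0.8575 = 154.350 N.
Kinetic friction acts up the slope with magnitude f = μN = 0.41 × 154.350 = 63.283 N.
Net force along the incline is 92.610 − 63.283 = 29.327 N, so a = 29.327 / 18 = 1.6293 m/s².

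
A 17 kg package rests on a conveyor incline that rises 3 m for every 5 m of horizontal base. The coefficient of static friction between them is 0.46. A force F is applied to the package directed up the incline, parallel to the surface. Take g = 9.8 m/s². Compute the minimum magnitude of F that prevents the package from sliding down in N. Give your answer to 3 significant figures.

The normal force is N = mg cos 30.96° = 142.858 N. With F at its minimum the package is on the verge of sliding down, so static friction is at its maximum μ_s N = 0.46 × 142.858 = 65.715 N and acts up the slope.
Equilibrium along the incline: F + μ_s N = mg sin 30.96°, so F = 85.715 − 65.715 = 20.000 N.

20.0 N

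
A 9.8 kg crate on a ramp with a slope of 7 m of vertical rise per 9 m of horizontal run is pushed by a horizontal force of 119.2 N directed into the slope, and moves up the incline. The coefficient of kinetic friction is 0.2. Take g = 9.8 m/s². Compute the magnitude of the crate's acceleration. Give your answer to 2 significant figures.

The horizontal push has components F cos 37.87° = 119.2 × 0.7894 = 94.096 N up the incline and F sin 37.87° = 119.2 × 0.6139 = 73.177 N pressing into the surface.
The normal force is therefore N = mg cos 37.87° + F sin 37.87° = 75.814 + 73.177 = 148.991 N, and kinetic friction down the slope is μN = 0.2 × 148.991 = 29.798 N.
Along the incline: F cos 37.87° − mg sin 37.87° − μN = ma, so 94.096 − 58.959 − 29.798 = 9.8 a, giving a = 0.5448 m/s².

0.54 m/s²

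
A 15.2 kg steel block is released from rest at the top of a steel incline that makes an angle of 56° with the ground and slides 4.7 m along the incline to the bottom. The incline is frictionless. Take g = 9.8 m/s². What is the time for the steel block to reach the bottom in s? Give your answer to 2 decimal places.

1.08 s

The weight component along the incline is mg sin 56° = 123.493 N and the normal force is N = mg cos 56° = 83.297 N.
With no friction, a = g sin 56° = 8.1246 m/s².
Starting from rest, L = ½at², so t = √(2L/a) = √(2 × 4.7 / 8.1246) = 1.0756 s.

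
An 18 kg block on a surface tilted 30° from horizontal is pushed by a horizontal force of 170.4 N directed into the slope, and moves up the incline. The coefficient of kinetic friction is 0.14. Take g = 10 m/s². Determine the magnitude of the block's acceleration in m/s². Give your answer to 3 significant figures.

1.32 m/s²

The horizontal push has components F cos 30° = 170.4 × 0.8660 = 147.566 N up the incline and F sin 30° = 170.4 × 0.5000 = 85.200 N pressing into the surface.
The normal force is therefore N = mg cos 30° + F sin 30° = 155.880 + 85.200 = 241.080 N, and kinetic friction down the slope is μN = 0.14 × 241.080 = 33.751 N.
Along the incline: F cos 30° − mg sin 30° − μN = ma, so 147.566 − 90.000 − 33.751 = 18 a, giving a = 1.3231 m/s².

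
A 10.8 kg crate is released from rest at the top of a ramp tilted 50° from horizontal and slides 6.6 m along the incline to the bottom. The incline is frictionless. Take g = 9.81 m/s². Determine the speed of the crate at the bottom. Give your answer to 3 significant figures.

The weight component along the incline is mg sin 50° = 81.161 N and the normal force is N = mg cos 50° = 68.102 N.
With no friction, a = g sin 50° = 7.5149 m/s².
Starting from rest over a distance of 6.6 m, v² = 2aL = 2 × 7.5149 × 6.6 = 99.1967, so v = 9.9598 m/s.

9.96 m/s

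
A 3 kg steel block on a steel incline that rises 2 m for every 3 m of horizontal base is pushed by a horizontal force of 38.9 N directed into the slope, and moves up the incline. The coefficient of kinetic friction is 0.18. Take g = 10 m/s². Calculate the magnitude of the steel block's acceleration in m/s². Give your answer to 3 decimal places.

The horizontal push has components F cos 33.69° = 38.9 × 0.8321 = 32.369 N up the incline and F sin 33.69° = 38.9 × 0.5547 = 21.578 N pressing into the surface.
The normal force is therefore N = mg cos 33.69° + F sin 33.69° = 24.963 + 21.578 = 46.541 N, and kinetic friction down the slope is μN = 0.18 × 46.541 = 8.377 N.
Along the incline: F cos 33.69° − mg sin 33.69° − μN = ma, so 32.369 − 16.641 − 8.377 = 3 a, giving a = 2.4503 m/s².

2.450 m/s²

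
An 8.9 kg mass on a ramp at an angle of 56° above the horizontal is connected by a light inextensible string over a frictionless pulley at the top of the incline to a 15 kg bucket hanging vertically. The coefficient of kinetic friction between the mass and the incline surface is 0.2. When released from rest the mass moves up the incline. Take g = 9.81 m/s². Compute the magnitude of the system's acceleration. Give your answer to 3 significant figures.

For the mass on the incline: the weight component along the slope is m₁g sin 56° = 8.9 × 9.81 × 0.8290 = 72.379 N and the normal force is N = m₁g cos 56° = 48.823 N.
Kinetic friction opposes the mass's motion up the incline: f = μN = 0.2 × 48.823 = 9.765 N acting down the slope.
Newton's second law for the mass (up-slope positive): T − 72.379 − 9.765 = 8.9 a. For the hanging bucket (downward positive): 15 × 9.81 − T = 15 a.
Adding the two equations eliminates T: 65.006 = 23.9 a, so a = 2.7199 m/s².

2.72 m/s²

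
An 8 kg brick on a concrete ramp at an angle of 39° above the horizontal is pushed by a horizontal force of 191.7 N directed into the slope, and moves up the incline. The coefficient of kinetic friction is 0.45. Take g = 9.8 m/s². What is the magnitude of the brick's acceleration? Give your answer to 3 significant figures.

The horizontal push has components F cos 39° = 191.7 × 0.7771 = 148.970 N up the incline and F sin 39° = 191.7 × 0.6293 = 120.637 N pressing into the surface.
The normal force is therefore N = mg cos 39° + F sin 39° = 60.925 + 120.637 = 181.562 N, and kinetic friction down the slope is μN = 0.45 × 181.562 = 81.703 N.
Along the incline: F cos 39° − mg sin 39° − μN = ma, so 148.970 − 49.337 − 81.703 = 8 a, giving a = 2.2412 m/s².

2.24 m/s²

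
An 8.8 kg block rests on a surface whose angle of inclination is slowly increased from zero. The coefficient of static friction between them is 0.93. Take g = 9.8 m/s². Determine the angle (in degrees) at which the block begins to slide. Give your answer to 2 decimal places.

42.92°

At the threshold of sliding, static friction is at its maximum μ_s N and exactly balances the weight component along the incline: mg sin θ = μ_s mg cos θ.
Hence tan θ = μ_s = 0.93, so θ = arctan(0.93) = 42.9228°.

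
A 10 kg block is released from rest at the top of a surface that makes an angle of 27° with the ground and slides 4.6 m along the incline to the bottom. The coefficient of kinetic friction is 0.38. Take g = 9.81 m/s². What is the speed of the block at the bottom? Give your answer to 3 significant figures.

The weight component along the incline is mg sin 27° = 44.536 N and the normal force is N = mg cos 27° = 87.408 N.
Friction up the slope is f = μN = 0.38 × 87.408 = 33.215 N, so the net downslope force is 44.536 − 33.215 = 11.321 N and a = 11.321 / 10 = 1.1321 m/s².
Starting from rest over a distance of 4.6 m, v² = 2aL = 2 × 1.1321 × 4.6 = 10.4153, so v = 3.2273 m/s.

3.23 m/s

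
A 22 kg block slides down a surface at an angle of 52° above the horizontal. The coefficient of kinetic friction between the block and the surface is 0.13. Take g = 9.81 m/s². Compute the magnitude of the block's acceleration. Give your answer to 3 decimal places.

Resolving the weight along the incline: the component pulling the block down the slope is mg sin 52° = 22 × 9.81 × 0.7880 = 170.066 N, and the normal force is N = mg cos 52° = 22 × 9.81 × 0.6157 = 132.880 N.
Kinetic friction acts up the slope with magnitude f = μN = 0.13 × 132.880 = 17.274 N.
Net force along the incline is 170.066 − 17.274 = 152.792 N, so a = 152.792 / 22 = 6.9451 m/s².

6.945 m/s²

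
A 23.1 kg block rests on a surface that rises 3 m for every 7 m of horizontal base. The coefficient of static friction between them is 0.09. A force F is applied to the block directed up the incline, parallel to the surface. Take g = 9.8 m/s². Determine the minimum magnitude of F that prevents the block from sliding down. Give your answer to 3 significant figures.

70.4 N

The normal force is N = mg cos 23.20° = 208.076 N. With F at its minimum the block is on the verge of sliding down, so static friction is at its maximum μ_s N = 0.09 × 208.076 = 18.727 N and acts up the slope.
Equilibrium along the incline: F + μ_s N = mg sin 23.20°, so F = 89.175 − 18.727 = 70.448 N.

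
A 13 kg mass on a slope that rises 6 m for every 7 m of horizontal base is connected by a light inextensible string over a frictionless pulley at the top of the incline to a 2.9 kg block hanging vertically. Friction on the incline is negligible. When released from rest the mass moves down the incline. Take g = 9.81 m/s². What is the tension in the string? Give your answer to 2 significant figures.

For the mass on the incline: the weight component along the slope is m₁g sin 40.60° = 13 × 9.81 × 0.6508 = 82.997 N and the normal force is N = m₁g cos 40.60° = 96.828 N.
Newton's second law for the mass (down-slope positive): 82.997 − T = 13 a. For the hanging block (upward positive): T − 2.9 × 9.81 = 2.9 a.
Adding the two equations eliminates T: 54.548 = 15.9 a, so a = 3.4307 m/s².
Then from the hanging block's equation, T = 2.9 × (9.81 + 3.4307) = 38.398 N.

38 N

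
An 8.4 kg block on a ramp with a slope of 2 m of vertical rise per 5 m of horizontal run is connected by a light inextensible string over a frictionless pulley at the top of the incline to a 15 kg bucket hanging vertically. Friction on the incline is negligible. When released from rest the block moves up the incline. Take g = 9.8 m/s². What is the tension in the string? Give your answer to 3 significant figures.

72.4 N

For the block on the incline: the weight component along the slope is m₁g sin 21.80° = 8.4 × 9.8 × 0.3714 = 30.574 N and the normal force is N = m₁g cos 21.80° = 76.432 N.
Newton's second law for the block (up-slope positive): T − 30.574 = 8.4 a. For the hanging bucket (downward positive): 15 × 9.8 − T = 15 a.
Adding the two equations eliminates T: 116.426 = 23.4 a, so a = 4.9755 m/s².
Then from the hanging bucket's equation, T = 15 × (9.8 − 4.9755) = 72.368 N.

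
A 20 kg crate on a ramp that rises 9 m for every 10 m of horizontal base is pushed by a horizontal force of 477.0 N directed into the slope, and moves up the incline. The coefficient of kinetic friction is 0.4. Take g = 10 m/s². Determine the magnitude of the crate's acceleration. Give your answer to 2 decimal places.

1.68 m/s²

The horizontal push has components F cos 41.99° = 477.0 × 0.7433 = 354.554 N up the incline and F sin 41.99° = 477.0 × 0.6690 = 319.113 N pressing into the surface.
The normal force is therefore N = mg cos 41.99° + F sin 41.99° = 148.660 + 319.113 = 467.773 N, and kinetic friction down the slope is μN = 0.4 × 467.773 = 187.109 N.
Along the incline: F cos 41.99° − mg sin 41.99° − μN = ma, so 354.554 − 133.800 − 187.109 = 20 a, giving a = 1.6822 m/s².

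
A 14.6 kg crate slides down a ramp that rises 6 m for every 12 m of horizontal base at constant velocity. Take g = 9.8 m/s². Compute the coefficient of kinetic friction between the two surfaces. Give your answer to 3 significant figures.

0.500

At constant velocity the net force along the incline is zero: mg sin 26.57° = μ mg cos 26.57°.
So μ = tan 26.57° = 0.4472 / 0.8944 = 0.5000.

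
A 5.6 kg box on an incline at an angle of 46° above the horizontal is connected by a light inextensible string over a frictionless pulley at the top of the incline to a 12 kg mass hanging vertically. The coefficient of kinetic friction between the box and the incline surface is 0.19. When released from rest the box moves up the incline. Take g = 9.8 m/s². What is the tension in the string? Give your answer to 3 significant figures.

69.3 N

For the box on the incline: the weight component along the slope is m₁g sin 46° = 5.6 × 9.8 × 0.7193 = 39.475 N and the normal force is N = m₁g cos 46° = 38.123 N.
Kinetic friction opposes the box's motion up the incline: f = μN = 0.19 × 38.123 = 7.243 N acting down the slope.
Newton's second law for the box (up-slope positive): T − 39.475 − 7.243 = 5.6 a. For the hanging mass (downward positive): 12 × 9.8 − T = 12 a.
Adding the two equations eliminates T: 70.882 = 17.6 a, so a = 4.0274 m/s².
Then from the hanging mass's equation, T = 12 × (9.8 − 4.0274) = 69.271 N.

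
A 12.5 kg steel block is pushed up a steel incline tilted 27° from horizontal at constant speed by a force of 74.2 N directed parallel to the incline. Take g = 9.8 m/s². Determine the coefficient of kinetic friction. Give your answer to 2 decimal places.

0.17

At constant speed ΣF = 0 along the incline. The applied 74.2 N acts up the slope; the weight component mg sin 27° = 55.614 N and kinetic friction μN both act down the slope.
So 74.2 = 55.614 + μ × 109.148, giving μ = (74.2 − 55.614) / 109.148 = 0.1703.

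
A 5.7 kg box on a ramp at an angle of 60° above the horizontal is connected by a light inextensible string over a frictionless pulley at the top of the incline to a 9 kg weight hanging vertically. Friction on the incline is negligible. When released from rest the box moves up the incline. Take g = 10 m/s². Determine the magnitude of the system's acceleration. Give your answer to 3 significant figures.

2.76 m/s²

For the box on the incline: the weight component along the slope is m₁g sin 60° = 5.7 × 10 × 0.8660 = 49.362 N and the normal force is N = m₁g cos 60° = 28.500 N.
Newton's second law for the box (up-slope positive): T − 49.362 = 5.7 a. For the hanging weight (downward positive): 9 × 10 − T = 9 a.
Adding the two equations eliminates T: 40.638 = 14.7 a, so a = 2.7645 m/s².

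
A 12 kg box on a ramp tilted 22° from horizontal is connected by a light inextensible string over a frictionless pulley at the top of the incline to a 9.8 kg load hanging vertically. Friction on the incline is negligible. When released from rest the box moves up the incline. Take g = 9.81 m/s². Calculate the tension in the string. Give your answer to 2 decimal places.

For the box on the incline: the weight component along the slope is m₁g sin 22° = 12 × 9.81 × 0.3746 = 44.098 N and the normal force is N = m₁g cos 22° = 109.148 N.
Newton's second law for the box (up-slope positive): T − 44.098 = 12 a. For the hanging load (downward positive): 9.8 × 9.81 − T = 9.8 a.
Adding the two equations eliminates T: 52.040 = 21.8 a, so a = 2.3872 m/s².
Then from the hanging load's equation, T = 9.8 × (9.81 − 2.3872) = 72.743 N.

72.74 N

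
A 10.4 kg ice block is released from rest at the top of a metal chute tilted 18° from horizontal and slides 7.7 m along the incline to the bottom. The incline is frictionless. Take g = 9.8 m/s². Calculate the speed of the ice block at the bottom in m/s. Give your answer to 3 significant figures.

6.83 m/s

The weight component along the incline is mg sin 18° = 31.495 N and the normal force is N = mg cos 18° = 96.932 N.
With no friction, a = g sin 18° = 3.0284 m/s².
Starting from rest over a distance of 7.7 m, v² = 2aL = 2 × 3.0284 × 7.7 = 46.6374, so v = 6.8292 m/s.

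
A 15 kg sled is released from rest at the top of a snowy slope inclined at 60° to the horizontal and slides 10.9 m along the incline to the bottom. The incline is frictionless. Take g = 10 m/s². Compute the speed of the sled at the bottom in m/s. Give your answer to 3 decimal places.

The weight component along the incline is mg sin 60° = 129.904 N and the normal force is N = mg cos 60° = 75.000 N.
With no friction, a = g sin 60° = 8.6603 m/s².
Starting from rest over a distance of 10.9 m, v² = 2aL = 2 × 8.6603 × 10.9 = 188.7945, so v = 13.7403 m/s.

13.740 m/s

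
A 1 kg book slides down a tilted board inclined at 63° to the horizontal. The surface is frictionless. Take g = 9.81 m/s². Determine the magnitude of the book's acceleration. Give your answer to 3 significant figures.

Resolving the weight along the incline: the component pulling the book down the slope is mg sin 63° = 1 × 9.81 × 0.8910 = 8.741 N, and the normal force is N = mg cos 63° = 1 × 9.81 × 0.4540 = 4.454 N.
With no friction the net force along the incline is 8.741 N, so a = g sin 63° = 8.741 / 1 = 8.7410 m/s².

8.74 m/s²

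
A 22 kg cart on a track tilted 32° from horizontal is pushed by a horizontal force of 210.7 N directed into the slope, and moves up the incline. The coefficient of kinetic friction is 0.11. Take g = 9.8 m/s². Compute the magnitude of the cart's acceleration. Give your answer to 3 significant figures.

1.46 m/s²

The horizontal push has components F cos 32° = 210.7 × 0.8480 = 178.674 N up the incline and F sin 32° = 210.7 × 0.5299 = 111.650 N pressing into the surface.
The normal force is therefore N = mg cos 32° + F sin 32° = 182.829 + 111.650 = 294.479 N, and kinetic friction down the slope is μN = 0.11 × 294.479 = 32.393 N.
Along the incline: F cos 32° − mg sin 32° − μN = ma, so 178.674 − 114.246 − 32.393 = 22 a, giving a = 1.4561 m/s².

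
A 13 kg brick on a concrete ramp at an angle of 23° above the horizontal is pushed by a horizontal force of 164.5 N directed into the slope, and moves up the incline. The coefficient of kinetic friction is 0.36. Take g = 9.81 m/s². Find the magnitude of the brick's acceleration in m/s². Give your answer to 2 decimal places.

The horizontal push has components F cos 23° = 164.5 × 0.9205 = 151.422 N up the incline and F sin 23° = 164.5 × 0.3907 = 64.270 N pressing into the surface.
The normal force is therefore N = mg cos 23° + F sin 23° = 117.391 + 64.270 = 181.661 N, and kinetic friction down the slope is μN = 0.36 × 181.661 = 65.398 N.
Along the incline: F cos 23° − mg sin 23° − μN = ma, so 151.422 − 49.826 − 65.398 = 13 a, giving a = 2.7845 m/s².

2.78 m/s²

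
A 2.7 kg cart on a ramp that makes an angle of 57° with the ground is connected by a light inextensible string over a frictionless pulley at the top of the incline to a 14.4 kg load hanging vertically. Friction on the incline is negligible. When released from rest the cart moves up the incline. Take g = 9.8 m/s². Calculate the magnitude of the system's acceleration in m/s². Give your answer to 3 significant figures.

6.95 m/s²

For the cart on the incline: the weight component along the slope is m₁g sin 57° = 2.7 × 9.8 × 0.8387 = 22.192 N and the normal force is N = m₁g cos 57° = 14.411 N.
Newton's second law for the cart (up-slope positive): T − 22.192 = 2.7 a. For the hanging load (downward positive): 14.4 × 9.8 − T = 14.4 a.
Adding the two equations eliminates T: 118.928 = 17.1 a, so a = 6.9549 m/s².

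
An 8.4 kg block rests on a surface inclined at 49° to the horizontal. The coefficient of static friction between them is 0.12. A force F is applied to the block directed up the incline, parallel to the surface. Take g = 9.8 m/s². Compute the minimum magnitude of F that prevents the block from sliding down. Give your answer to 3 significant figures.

55.6 N

The normal force is N = mg cos 49° = 54.007 N. With F at its minimum the block is on the verge of sliding down, so static friction is at its maximum μ_s N = 0.12 × 54.007 = 6.481 N and acts up the slope.
Equilibrium along the incline: F + μ_s N = mg sin 49°, so F = 62.128 − 6.481 = 55.647 N.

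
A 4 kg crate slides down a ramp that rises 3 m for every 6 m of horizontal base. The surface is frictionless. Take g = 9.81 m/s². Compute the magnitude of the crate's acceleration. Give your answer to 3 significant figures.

4.39 m/s²

Resolving the weight along the incline: the component pulling the crate down the slope is mg sin 26.57° = 4 × 9.81 × 0.4472 = 17.548 N, and the normal force is N = mg cos 26.57° = 4 × 9.81 × 0.8944 = 35.096 N.
With no friction the net force along the incline is 17.548 N, so a = g sin 26.57° = 17.548 / 4 = 4.3870 m/s².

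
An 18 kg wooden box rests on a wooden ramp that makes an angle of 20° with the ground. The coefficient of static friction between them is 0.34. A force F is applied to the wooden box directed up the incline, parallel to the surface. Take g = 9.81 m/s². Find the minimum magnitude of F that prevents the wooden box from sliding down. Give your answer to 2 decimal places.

3.98 N

The normal force is N = mg cos 20° = 165.931 N. With F at its minimum the wooden box is on the verge of sliding down, so static friction is at its maximum μ_s N = 0.34 × 165.931 = 56.417 N and acts up the slope.
Equilibrium along the incline: F + μ_s N = mg sin 20°, so F = 60.394 − 56.417 = 3.977 N.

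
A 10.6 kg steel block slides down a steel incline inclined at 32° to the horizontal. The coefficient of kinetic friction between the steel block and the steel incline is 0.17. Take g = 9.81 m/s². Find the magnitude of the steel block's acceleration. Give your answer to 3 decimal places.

3.784 m/s²

Resolving the weight along the incline: the component pulling the steel block down the slope is mg sin 32° = 10.6 × 9.81 × 0.5299 = 55.102 N, and the normal force is N = mg cos 32° = 10.6 × 9.81 × 0.8480 = 88.180 N.
Kinetic friction acts up the slope with magnitude f = μN = 0.17 × 88.180 = 14.991 N.
Net force along the incline is 55.102 − 14.991 = 40.111 N, so a = 40.111 / 10.6 = 3.7841 m/s².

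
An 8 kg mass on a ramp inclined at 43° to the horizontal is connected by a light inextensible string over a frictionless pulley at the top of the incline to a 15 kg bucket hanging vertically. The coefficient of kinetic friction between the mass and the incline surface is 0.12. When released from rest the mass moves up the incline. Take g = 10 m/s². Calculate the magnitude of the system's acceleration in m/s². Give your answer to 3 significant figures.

For the mass on the incline: the weight component along the slope is m₁g sin 43° = 8 × 10 × 0.6820 = 54.560 N and the normal force is N = m₁g cos 43° = 58.508 N.
Kinetic friction opposes the mass's motion up the incline: f = μN = 0.12 × 58.508 = 7.021 N acting down the slope.
Newton's second law for the mass (up-slope positive): T − 54.560 − 7.021 = 8 a. For the hanging bucket (downward positive): 15 × 10 − T = 15 a.
Adding the two equations eliminates T: 88.419 = 23 a, so a = 3.8443 m/s².

3.84 m/s²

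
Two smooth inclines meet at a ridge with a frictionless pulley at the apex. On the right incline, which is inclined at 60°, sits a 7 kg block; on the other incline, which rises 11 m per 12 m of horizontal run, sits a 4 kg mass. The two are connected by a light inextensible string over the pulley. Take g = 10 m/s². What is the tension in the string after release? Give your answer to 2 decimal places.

39.24 N

Resolve each weight along its own incline: the 7 kg mass has component 7 × 10 × sin 60° = 60.622 N down its slope, and the 4 kg mass has 4 × 10 × sin 42.51° = 27.029 N down its slope.
The 7 kg side's 60.622 N exceeds the other side's 27.029 N, so that mass slides down and the 4 kg mass slides up. Taking that direction as positive, Newton's second law for the whole system gives 60.622 − 27.029 = (7 + 4) a, so a = 33.593 / 11 = 3.0539 m/s².
For the 4 kg mass (up-slope positive): T − 27.029 = 4 × 3.0539, so T = 39.245 N.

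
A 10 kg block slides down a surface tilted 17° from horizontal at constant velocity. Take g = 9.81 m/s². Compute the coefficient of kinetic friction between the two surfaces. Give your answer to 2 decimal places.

At constant velocity the net force along the incline is zero: mg sin 17° = μ mg cos 17°.
So μ = tan 17° = 0.2924 / 0.9563 = 0.3058.

0.31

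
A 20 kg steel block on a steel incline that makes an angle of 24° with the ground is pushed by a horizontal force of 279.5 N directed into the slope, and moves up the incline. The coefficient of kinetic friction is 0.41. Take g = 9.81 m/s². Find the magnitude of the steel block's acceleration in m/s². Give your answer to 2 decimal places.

The horizontal push has components F cos 24° = 279.5 × 0.9135 = 255.323 N up the incline and F sin 24° = 279.5 × 0.4067 = 113.673 N pressing into the surface.
The normal force is therefore N = mg cos 24° + F sin 24° = 179.229 + 113.673 = 292.902 N, and kinetic friction down the slope is μN = 0.41 × 292.902 = 120.090 N.
Along the incline: F cos 24° − mg sin 24° − μN = ma, so 255.323 − 79.795 − 120.090 = 20 a, giving a = 2.7719 m/s².

2.77 m/s²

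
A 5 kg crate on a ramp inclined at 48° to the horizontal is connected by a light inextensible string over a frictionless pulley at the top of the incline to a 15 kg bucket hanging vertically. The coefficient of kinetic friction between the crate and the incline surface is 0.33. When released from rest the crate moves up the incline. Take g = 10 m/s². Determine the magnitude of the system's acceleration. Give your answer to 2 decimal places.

For the crate on the incline: the weight component along the slope is m₁g sin 48° = 5 × 10 × 0.7431 = 37.155 N and the normal force is N = m₁g cos 48° = 33.457 N.
Kinetic friction opposes the crate's motion up the incline: f = μN = 0.33 × 33.457 = 11.041 N acting down the slope.
Newton's second law for the crate (up-slope positive): T − 37.155 − 11.041 = 5 a. For the hanging bucket (downward positive): 15 × 10 − T = 15 a.
Adding the two equations eliminates T: 101.804 = 20 a, so a = 5.0902 m/s².

5.09 m/s²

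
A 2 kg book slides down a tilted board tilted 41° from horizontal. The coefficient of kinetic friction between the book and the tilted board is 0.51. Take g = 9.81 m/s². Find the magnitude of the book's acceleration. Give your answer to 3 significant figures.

2.66 m/s²

Resolving the weight along the incline: the component pulling the book down the slope is mg sin 41° = 2 × 9.81 × 0.6561 = 12.873 N, and the normal force is N = mg cos 41° = 2 × 9.81 × 0.7547 = 14.807 N.
Kinetic friction acts up the slope with magnitude f = μN = 0.51 × 14.807 = 7.552 N.
Net force along the incline is 12.873 − 7.552 = 5.321 N, so a = 5.321 / 2 = 2.6605 m/s².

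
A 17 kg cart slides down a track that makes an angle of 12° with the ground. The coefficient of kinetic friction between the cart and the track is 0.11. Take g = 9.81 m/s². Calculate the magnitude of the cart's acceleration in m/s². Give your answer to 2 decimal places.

0.98 m/s²

Resolving the weight along the incline: the component pulling the cart down the slope is mg sin 12° = 17 × 9.81 × 0.2079 = 34.671 N, and the normal force is N = mg cos 12° = 17 × 9.81 × 0.9781 = 163.118 N.
Kinetic friction acts up the slope with magnitude f = μN = 0.11 × 163.118 = 17.943 N.
Net force along the incline is 34.671 − 17.943 = 16.728 N, so a = 16.728 / 17 = 0.9840 m/s².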